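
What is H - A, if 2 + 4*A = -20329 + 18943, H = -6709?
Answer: -6362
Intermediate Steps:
A = -347 (A = -½ + (-20329 + 18943)/4 = -½ + (¼)*(-1386) = -½ - 693/2 = -347)
H - A = -6709 - 1*(-347) = -6709 + 347 = -6362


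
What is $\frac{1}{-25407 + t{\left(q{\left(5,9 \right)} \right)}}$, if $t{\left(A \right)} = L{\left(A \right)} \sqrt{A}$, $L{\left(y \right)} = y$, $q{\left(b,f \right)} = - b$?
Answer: $\frac{i}{- 25407 i + 5 \sqrt{5}} \approx -3.9359 \cdot 10^{-5} + 1.732 \cdot 10^{-8} i$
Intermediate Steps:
$t{\left(A \right)} = A^{\frac{3}{2}}$ ($t{\left(A \right)} = A \sqrt{A} = A^{\frac{3}{2}}$)
$\frac{1}{-25407 + t{\left(q{\left(5,9 \right)} \right)}} = \frac{1}{-25407 + \left(\left(-1\right) 5\right)^{\frac{3}{2}}} = \frac{1}{-25407 + \left(-5\right)^{\frac{3}{2}}} = \frac{1}{-25407 - 5 i \sqrt{5}}$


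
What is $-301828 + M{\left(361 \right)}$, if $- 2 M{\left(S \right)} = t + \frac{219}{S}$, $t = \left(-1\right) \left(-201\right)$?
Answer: $- \frac{108996298}{361} \approx -3.0193 \cdot 10^{5}$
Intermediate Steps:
$t = 201$
$M{\left(S \right)} = - \frac{201}{2} - \frac{219}{2 S}$ ($M{\left(S \right)} = - \frac{201 + \frac{219}{S}}{2} = - \frac{201}{2} - \frac{219}{2 S}$)
$-301828 + M{\left(361 \right)} = -301828 + \frac{3 \left(-73 - 24187\right)}{2 \cdot 361} = -301828 + \frac{3}{2} \cdot \frac{1}{361} \left(-73 - 24187\right) = -301828 + \frac{3}{2} \cdot \frac{1}{361} \left(-24260\right) = -301828 - \frac{36390}{361} = - \frac{108996298}{361}$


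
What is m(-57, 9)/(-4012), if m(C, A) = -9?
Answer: 9/4012 ≈ 0.0022433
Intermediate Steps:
m(-57, 9)/(-4012) = -9/(-4012) = -9*(-1/4012) = 9/4012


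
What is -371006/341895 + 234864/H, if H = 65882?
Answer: 27928104994/11262363195 ≈ 2.4798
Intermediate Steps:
-371006/341895 + 234864/H = -371006/341895 + 234864/65882 = -371006*1/341895 + 234864*(1/65882) = -371006/341895 + 117432/32941 = 27928104994/11262363195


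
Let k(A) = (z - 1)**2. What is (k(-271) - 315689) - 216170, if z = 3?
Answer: -531855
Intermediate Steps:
k(A) = 4 (k(A) = (3 - 1)**2 = 2**2 = 4)
(k(-271) - 315689) - 216170 = (4 - 315689) - 216170 = -315685 - 216170 = -531855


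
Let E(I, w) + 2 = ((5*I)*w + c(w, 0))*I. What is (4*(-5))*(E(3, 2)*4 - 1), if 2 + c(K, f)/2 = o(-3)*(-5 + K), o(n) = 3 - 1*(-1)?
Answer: -300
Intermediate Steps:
o(n) = 4 (o(n) = 3 + 1 = 4)
c(K, f) = -44 + 8*K (c(K, f) = -4 + 2*(4*(-5 + K)) = -4 + 2*(-20 + 4*K) = -4 + (-40 + 8*K) = -44 + 8*K)
E(I, w) = -2 + I*(-44 + 8*w + 5*I*w) (E(I, w) = -2 + ((5*I)*w + (-44 + 8*w))*I = -2 + (5*I*w + (-44 + 8*w))*I = -2 + (-44 + 8*w + 5*I*w)*I = -2 + I*(-44 + 8*w + 5*I*w))
(4*(-5))*(E(3, 2)*4 - 1) = (4*(-5))*((-2 + 4*3*(-11 + 2*2) + 5*2*3²)*4 - 1) = -20*((-2 + 4*3*(-11 + 4) + 5*2*9)*4 - 1) = -20*((-2 + 4*3*(-7) + 90)*4 - 1) = -20*((-2 - 84 + 90)*4 - 1) = -20*(4*4 - 1) = -20*(16 - 1) = -20*15 = -300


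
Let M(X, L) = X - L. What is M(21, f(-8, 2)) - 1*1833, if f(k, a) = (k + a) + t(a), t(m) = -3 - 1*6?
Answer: -1797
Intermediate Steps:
t(m) = -9 (t(m) = -3 - 6 = -9)
f(k, a) = -9 + a + k (f(k, a) = (k + a) - 9 = (a + k) - 9 = -9 + a + k)
M(21, f(-8, 2)) - 1*1833 = (21 - (-9 + 2 - 8)) - 1*1833 = (21 - 1*(-15)) - 1833 = (21 + 15) - 1833 = 36 - 1833 = -1797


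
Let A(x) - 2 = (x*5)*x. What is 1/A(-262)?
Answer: 1/343222 ≈ 2.9136e-6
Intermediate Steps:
A(x) = 2 + 5*x² (A(x) = 2 + (x*5)*x = 2 + (5*x)*x = 2 + 5*x²)
1/A(-262) = 1/(2 + 5*(-262)²) = 1/(2 + 5*68644) = 1/(2 + 343220) = 1/343222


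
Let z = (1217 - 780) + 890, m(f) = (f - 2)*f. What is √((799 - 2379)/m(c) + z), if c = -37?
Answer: √2760864483/1443 ≈ 36.413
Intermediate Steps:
m(f) = f*(-2 + f) (m(f) = (-2 + f)*f = f*(-2 + f))
z = 1327 (z = 437 + 890 = 1327)
√((799 - 2379)/m(c) + z) = √((799 - 2379)/((-37*(-2 - 37))) + 1327) = √(-1580/((-37*(-39))) + 1327) = √(-1580/1443 + 1327) = √(1913281/1443) = √2760864483/1443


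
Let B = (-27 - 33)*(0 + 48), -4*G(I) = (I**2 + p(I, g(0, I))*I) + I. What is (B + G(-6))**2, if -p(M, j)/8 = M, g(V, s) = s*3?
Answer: 31708161/4 ≈ 7.9270e+6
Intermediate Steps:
g(V, s) = 3*s
p(M, j) = -8*M
G(I) = -I/4 + 7*I**2/4 (G(I) = -((I**2 + (-8*I)*I) + I)/4 = -((I**2 - 8*I**2) + I)/4 = -(-7*I**2 + I)/4 = -(I - 7*I**2)/4 = -I/4 + 7*I**2/4)
B = -2880 (B = -60*48 = -2880)
(B + G(-6))**2 = (-2880 + (1/4)*(-6)*(-1 + 7*(-6)))**2 = (-2880 + (1/4)*(-6)*(-1 - 42))**2 = (-2880 + (1/4)*(-6)*(-43))**2 = (-2880 + 129/2)**2 = (-5631/2)**2 = 31708161/4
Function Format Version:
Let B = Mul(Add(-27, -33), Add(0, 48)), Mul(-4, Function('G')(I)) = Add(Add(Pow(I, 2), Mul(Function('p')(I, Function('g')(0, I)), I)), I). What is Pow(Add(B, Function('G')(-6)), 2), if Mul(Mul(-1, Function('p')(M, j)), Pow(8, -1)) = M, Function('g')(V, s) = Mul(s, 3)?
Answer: Rational(31708161, 4) ≈ 7.9270e+6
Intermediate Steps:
Function('g')(V, s) = Mul(3, s)
Function('p')(M, j) = Mul(-8, M)
Function('G')(I) = Add(Mul(Rational(-1, 4), I), Mul(Rational(7, 4), Pow(I, 2))) (Function('G')(I) = Mul(Rational(-1, 4), Add(Add(Pow(I, 2), Mul(Mul(-8, I), I)), I)) = Mul(Rational(-1, 4), Add(Add(Pow(I, 2), Mul(-8, Pow(I, 2))), I)) = Mul(Rational(-1, 4), Add(Mul(-7, Pow(I, 2)), I)) = Mul(Rational(-1, 4), Add(I, Mul(-7, Pow(I, 2)))) = Add(Mul(Rational(-1, 4), I), Mul(Rational(7, 4), Pow(I, 2))))
B = -2880 (B = Mul(-60, 48) = -2880)
Pow(Add(B, Function('G')(-6)), 2) = Pow(Add(-2880, Mul(Rational(1, 4), -6, Add(-1, Mul(7, -6)))), 2) = Pow(Add(-2880, Mul(Rational(1, 4), -6, Add(-1, -42))), 2) = Pow(Add(-2880, Mul(Rational(1, 4), -6, -43)), 2) = Pow(Add(-2880, Rational(129, 2)), 2) = Pow(Rational(-5631, 2), 2) = Rational(31708161, 4)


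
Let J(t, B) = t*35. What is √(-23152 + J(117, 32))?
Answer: I*√19057 ≈ 138.05*I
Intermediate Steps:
J(t, B) = 35*t
√(-23152 + J(117, 32)) = √(-23152 + 35*117) = √(-23152 + 4095) = √(-19057) = I*√19057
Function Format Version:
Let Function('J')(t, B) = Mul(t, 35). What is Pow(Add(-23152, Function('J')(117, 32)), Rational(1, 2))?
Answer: Mul(I, Pow(19057, Rational(1, 2))) ≈ Mul(138.05, I)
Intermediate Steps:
Function('J')(t, B) = Mul(35, t)
Pow(Add(-23152, Function('J')(117, 32)), Rational(1, 2)) = Pow(Add(-23152, Mul(35, 117)), Rational(1, 2)) = Pow(Add(-23152, 4095), Rational(1, 2)) = Pow(-19057, Rational(1, 2)) = Mul(I, Pow(19057, Rational(1, 2)))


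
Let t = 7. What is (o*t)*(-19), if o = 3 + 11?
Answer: -1862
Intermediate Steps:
o = 14
(o*t)*(-19) = (14*7)*(-19) = 98*(-19) = -1862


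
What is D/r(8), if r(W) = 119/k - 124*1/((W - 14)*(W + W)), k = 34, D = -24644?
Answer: -591456/115 ≈ -5143.1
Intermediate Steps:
r(W) = 7/2 - 62/(W*(-14 + W)) (r(W) = 119/34 - 124*1/((W - 14)*(W + W)) = 119*(1/34) - 124*1/(2*W*(-14 + W)) = 7/2 - 124*1/(2*W*(-14 + W)) = 7/2 - 62/(W*(-14 + W)))
D/r(8) = -24644*16*(-14 + 8)/(-124 - 98*8 + 7*8²) = -24644*(-96/(-124 - 784 + 7*64)) = -24644*(-96/(-124 - 784 + 448)) = -24644/((½)*(⅛)*(-⅙)*(-460)) = -24644/115/24 = -24644*24/115 = -591456/115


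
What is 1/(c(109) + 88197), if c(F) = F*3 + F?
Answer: 1/88633 ≈ 1.1282e-5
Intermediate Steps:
c(F) = 4*F (c(F) = 3*F + F = 4*F)
1/(c(109) + 88197) = 1/(4*109 + 88197) = 1/(436 + 88197) = 1/88633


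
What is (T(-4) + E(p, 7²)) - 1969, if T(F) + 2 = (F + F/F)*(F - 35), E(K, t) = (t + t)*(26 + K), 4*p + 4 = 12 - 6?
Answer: 743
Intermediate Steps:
p = ½ (p = -1 + (12 - 6)/4 = -1 + (¼)*6 = -1 + 3/2 = ½ ≈ 0.50000)
E(K, t) = 2*t*(26 + K) (E(K, t) = (2*t)*(26 + K) = 2*t*(26 + K))
T(F) = -2 + (1 + F)*(-35 + F) (T(F) = -2 + (F + F/F)*(F - 35) = -2 + (F + 1)*(-35 + F) = -2 + (1 + F)*(-35 + F))
(T(-4) + E(p, 7²)) - 1969 = ((-37 + (-4)² - 34*(-4)) + 2*7²*(26 + ½)) - 1969 = ((-37 + 16 + 136) + 2*49*(53/2)) - 1969 = (115 + 2597) - 1969 = 2712 - 1969 = 743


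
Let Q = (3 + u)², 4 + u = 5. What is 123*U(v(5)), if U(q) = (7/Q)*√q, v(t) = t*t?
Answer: 4305/16 ≈ 269.06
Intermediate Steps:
u = 1 (u = -4 + 5 = 1)
Q = 16 (Q = (3 + 1)² = 4² = 16)
v(t) = t²
U(q) = 7*√q/16 (U(q) = (7/16)*√q = (7*(1/16))*√q = 7*√q/16)
123*U(v(5)) = 123*(7*√(5²)/16) = 123*(7*√25/16) = 123*((7/16)*5) = 123*(35/16) = 4305/16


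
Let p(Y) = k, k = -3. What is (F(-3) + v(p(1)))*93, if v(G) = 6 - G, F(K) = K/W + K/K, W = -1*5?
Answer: 4929/5 ≈ 985.80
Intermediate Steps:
W = -5
F(K) = 1 - K/5 (F(K) = K/(-5) + K/K = K*(-⅕) + 1 = -K/5 + 1 = 1 - K/5)
p(Y) = -3
(F(-3) + v(p(1)))*93 = ((1 - ⅕*(-3)) + (6 - 1*(-3)))*93 = ((1 + ⅗) + (6 + 3))*93 = (8/5 + 9)*93 = (53/5)*93 = 4929/5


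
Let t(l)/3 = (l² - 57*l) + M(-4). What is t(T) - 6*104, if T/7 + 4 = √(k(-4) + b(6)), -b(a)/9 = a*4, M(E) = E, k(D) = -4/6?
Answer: -25346 - 3955*I*√78 ≈ -25346.0 - 34930.0*I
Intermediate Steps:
k(D) = -⅔ (k(D) = -4*⅙ = -⅔)
b(a) = -36*a (b(a) = -9*a*4 = -36*a)
T = -28 + 35*I*√78/3 (T = -28 + 7*√(-⅔ - 36*6) = -28 + 7*√(-⅔ - 216) = -28 + 7*√(-650/3) = -28 + 7*(5*I*√78/3) = -28 + 35*I*√78/3 ≈ -28.0 + 103.04*I)
t(l) = -12 - 171*l + 3*l² (t(l) = 3*((l² - 57*l) - 4) = 3*(-4 + l² - 57*l) = -12 - 171*l + 3*l²)
t(T) - 6*104 = (-12 - 171*(-28 + 35*I*√78/3) + 3*(-28 + 35*I*√78/3)²) - 6*104 = (-12 + (4788 - 1995*I*√78) + 3*(-28 + 35*I*√78/3)²) - 1*624 = (4776 + 3*(-28 + 35*I*√78/3)² - 1995*I*√78) - 624 = 4152 + 3*(-28 + 35*I*√78/3)² - 1995*I*√78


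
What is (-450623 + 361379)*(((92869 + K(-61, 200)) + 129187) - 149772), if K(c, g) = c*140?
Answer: -5688769536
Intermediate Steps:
K(c, g) = 140*c
(-450623 + 361379)*(((92869 + K(-61, 200)) + 129187) - 149772) = (-450623 + 361379)*(((92869 + 140*(-61)) + 129187) - 149772) = -89244*(((92869 - 8540) + 129187) - 149772) = -89244*((84329 + 129187) - 149772) = -89244*(213516 - 149772) = -89244*63744 = -5688769536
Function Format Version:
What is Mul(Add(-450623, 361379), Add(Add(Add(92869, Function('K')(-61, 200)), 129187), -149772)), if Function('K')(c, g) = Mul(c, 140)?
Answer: -5688769536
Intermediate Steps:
Function('K')(c, g) = Mul(140, c)
Mul(Add(-450623, 361379), Add(Add(Add(92869, Function('K')(-61, 200)), 129187), -149772)) = Mul(Add(-450623, 361379), Add(Add(Add(92869, Mul(140, -61)), 129187), -149772)) = Mul(-89244, Add(Add(Add(92869, -8540), 129187), -149772)) = Mul(-89244, Add(Add(84329, 129187), -149772)) = Mul(-89244, Add(213516, -149772)) = Mul(-89244, 63744) = -5688769536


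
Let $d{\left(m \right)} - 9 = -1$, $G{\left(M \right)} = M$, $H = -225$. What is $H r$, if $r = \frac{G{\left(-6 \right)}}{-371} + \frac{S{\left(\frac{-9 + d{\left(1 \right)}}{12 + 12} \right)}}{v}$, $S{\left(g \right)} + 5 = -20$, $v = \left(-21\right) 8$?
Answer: $- \frac{110175}{2968} \approx -37.121$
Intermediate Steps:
$d{\left(m \right)} = 8$ ($d{\left(m \right)} = 9 - 1 = 8$)
$v = -168$
$S{\left(g \right)} = -25$ ($S{\left(g \right)} = -5 - 20 = -25$)
$r = \frac{1469}{8904}$ ($r = - \frac{6}{-371} - \frac{25}{-168} = \left(-6\right) \left(- \frac{1}{371}\right) - - \frac{25}{168} = \frac{6}{371} + \frac{25}{168} = \frac{1469}{8904} \approx 0.16498$)
$H r = \left(-225\right) \frac{1469}{8904} = - \frac{110175}{2968}$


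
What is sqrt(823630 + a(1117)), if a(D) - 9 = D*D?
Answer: 28*sqrt(2642) ≈ 1439.2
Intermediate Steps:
a(D) = 9 + D**2 (a(D) = 9 + D*D = 9 + D**2)
sqrt(823630 + a(1117)) = sqrt(823630 + (9 + 1117**2)) = sqrt(823630 + (9 + 1247689)) = sqrt(823630 + 1247698) = sqrt(2071328) = 28*sqrt(2642)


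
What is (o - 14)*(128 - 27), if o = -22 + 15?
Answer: -2121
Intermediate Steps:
o = -7
(o - 14)*(128 - 27) = (-7 - 14)*(128 - 27) = -21*101 = -2121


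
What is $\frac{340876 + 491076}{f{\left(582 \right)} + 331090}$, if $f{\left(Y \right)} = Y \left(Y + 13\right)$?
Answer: $\frac{18908}{15395} \approx 1.2282$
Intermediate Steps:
$f{\left(Y \right)} = Y \left(13 + Y\right)$
$\frac{340876 + 491076}{f{\left(582 \right)} + 331090} = \frac{340876 + 491076}{582 \left(13 + 582\right) + 331090} = \frac{831952}{582 \cdot 595 + 331090} = \frac{831952}{346290 + 331090} = \frac{831952}{677380} = 831952 \cdot \frac{1}{677380} = \frac{18908}{15395}$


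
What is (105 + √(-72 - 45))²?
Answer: 10908 + 630*I*√13 ≈ 10908.0 + 2271.5*I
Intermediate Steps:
(105 + √(-72 - 45))² = (105 + √(-117))² = (105 + 3*I*√13)²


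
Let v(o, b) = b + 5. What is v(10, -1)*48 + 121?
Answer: 313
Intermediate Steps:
v(o, b) = 5 + b
v(10, -1)*48 + 121 = (5 - 1)*48 + 121 = 4*48 + 121 = 192 + 121 = 313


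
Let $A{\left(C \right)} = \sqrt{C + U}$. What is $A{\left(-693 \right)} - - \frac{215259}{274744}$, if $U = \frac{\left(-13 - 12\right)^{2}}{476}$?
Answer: $\frac{215259}{274744} + \frac{i \sqrt{39179917}}{238} \approx 0.78349 + 26.3 i$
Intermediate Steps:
$U = \frac{625}{476}$ ($U = \left(-25\right)^{2} \cdot \frac{1}{476} = 625 \cdot \frac{1}{476} = \frac{625}{476} \approx 1.313$)
$A{\left(C \right)} = \sqrt{\frac{625}{476} + C}$ ($A{\left(C \right)} = \sqrt{C + \frac{625}{476}} = \sqrt{\frac{625}{476} + C}$)
$A{\left(-693 \right)} - - \frac{215259}{274744} = \frac{\sqrt{74375 + 56644 \left(-693\right)}}{238} - - \frac{215259}{274744} = \frac{\sqrt{74375 - 39254292}}{238} - \left(-215259\right) \frac{1}{274744} = \frac{\sqrt{-39179917}}{238} - - \frac{215259}{274744} = \frac{i \sqrt{39179917}}{238} + \frac{215259}{274744} = \frac{215259}{274744} + \frac{i \sqrt{39179917}}{238}$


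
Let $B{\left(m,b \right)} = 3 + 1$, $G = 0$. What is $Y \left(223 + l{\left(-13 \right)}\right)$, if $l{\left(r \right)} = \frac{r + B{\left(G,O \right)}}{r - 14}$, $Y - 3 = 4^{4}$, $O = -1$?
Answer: $\frac{173530}{3} \approx 57843.0$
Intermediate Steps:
$Y = 259$ ($Y = 3 + 4^{4} = 3 + 256 = 259$)
$B{\left(m,b \right)} = 4$
$l{\left(r \right)} = \frac{4 + r}{-14 + r}$ ($l{\left(r \right)} = \frac{r + 4}{r - 14} = \frac{4 + r}{-14 + r}$)
$Y \left(223 + l{\left(-13 \right)}\right) = 259 \left(223 + \frac{4 - 13}{-14 - 13}\right) = 259 \left(223 + \frac{1}{-27} \left(-9\right)\right) = 259 \left(223 - - \frac{1}{3}\right) = 259 \left(223 + \frac{1}{3}\right) = 259 \cdot \frac{670}{3} = \frac{173530}{3}$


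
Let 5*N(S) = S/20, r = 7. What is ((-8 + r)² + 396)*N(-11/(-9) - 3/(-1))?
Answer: 7543/450 ≈ 16.762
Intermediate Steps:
N(S) = S/100 (N(S) = (S/20)/5 = S/100)
((-8 + r)² + 396)*N(-11/(-9) - 3/(-1)) = ((-8 + 7)² + 396)*((-11/(-9) - 3/(-1))/100) = ((-1)² + 396)*((-11*(-⅑) - 3*(-1))/100) = (1 + 396)*((11/9 + 3)/100) = 397*((1/100)*(38/9)) = 397*(19/450) = 7543/450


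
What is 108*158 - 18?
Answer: 17046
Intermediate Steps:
108*158 - 18 = 17064 - 18 = 17046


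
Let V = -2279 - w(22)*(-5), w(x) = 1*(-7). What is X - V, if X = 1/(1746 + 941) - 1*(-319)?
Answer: 7074872/2687 ≈ 2633.0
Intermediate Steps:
w(x) = -7
X = 857154/2687 (X = 1/2687 + 319 = 857154/2687 ≈ 319.00)
V = -2314 (V = -2279 - (-7)*(-5) = -2279 - 1*35 = -2279 - 35 = -2314)
X - V = 857154/2687 - 1*(-2314) = 857154/2687 + 2314 = 7074872/2687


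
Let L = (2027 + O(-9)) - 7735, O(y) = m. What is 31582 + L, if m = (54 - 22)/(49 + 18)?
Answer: 1733590/67 ≈ 25874.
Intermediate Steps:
m = 32/67 ≈ 0.47761
O(y) = 32/67
L = -382404/67 (L = (2027 + 32/67) - 7735 = 135841/67 - 7735 = -382404/67 ≈ -5707.5)
31582 + L = 31582 - 382404/67 = 1733590/67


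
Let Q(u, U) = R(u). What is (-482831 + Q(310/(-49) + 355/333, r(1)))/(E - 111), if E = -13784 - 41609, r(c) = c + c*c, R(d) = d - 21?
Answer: 7878781919/905658768 ≈ 8.6995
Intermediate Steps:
R(d) = -21 + d
r(c) = c + c²
Q(u, U) = -21 + u
E = -55393
(-482831 + Q(310/(-49) + 355/333, r(1)))/(E - 111) = (-482831 + (-21 + (310/(-49) + 355/333)))/(-55393 - 111) = (-482831 + (-21 + (310*(-1/49) + 355*(1/333))))/(-55504) = (-482831 + (-21 + (-310/49 + 355/333)))*(-1/55504) = (-482831 + (-21 - 85835/16317))*(-1/55504) = (-482831 - 428492/16317)*(-1/55504) = -7878781919/16317*(-1/55504) = 7878781919/905658768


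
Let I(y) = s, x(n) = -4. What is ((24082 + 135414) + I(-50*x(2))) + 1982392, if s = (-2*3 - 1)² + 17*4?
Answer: 2142005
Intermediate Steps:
s = 117 (s = (-6 - 1)² + 68 = (-7)² + 68 = 49 + 68 = 117)
I(y) = 117
((24082 + 135414) + I(-50*x(2))) + 1982392 = ((24082 + 135414) + 117) + 1982392 = (159496 + 117) + 1982392 = 159613 + 1982392 = 2142005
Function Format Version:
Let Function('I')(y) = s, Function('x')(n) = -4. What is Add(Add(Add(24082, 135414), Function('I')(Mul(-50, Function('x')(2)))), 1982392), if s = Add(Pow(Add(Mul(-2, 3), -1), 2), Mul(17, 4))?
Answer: 2142005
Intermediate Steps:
s = 117 (s = Add(Pow(Add(-6, -1), 2), 68) = Add(Pow(-7, 2), 68) = Add(49, 68) = 117)
Function('I')(y) = 117
Add(Add(Add(24082, 135414), Function('I')(Mul(-50, Function('x')(2)))), 1982392) = Add(Add(Add(24082, 135414), 117), 1982392) = Add(Add(159496, 117), 1982392) = Add(159613, 1982392) = 2142005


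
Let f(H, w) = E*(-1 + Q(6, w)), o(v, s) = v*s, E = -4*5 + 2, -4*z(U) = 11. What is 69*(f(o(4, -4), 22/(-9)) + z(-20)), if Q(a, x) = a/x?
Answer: 180435/44 ≈ 4100.8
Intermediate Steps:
z(U) = -11/4 (z(U) = -¼*11 = -11/4)
E = -18 (E = -20 + 2 = -18)
o(v, s) = s*v
f(H, w) = 18 - 108/w (f(H, w) = -18*(-1 + 6/w) = 18 - 108/w)
69*(f(o(4, -4), 22/(-9)) + z(-20)) = 69*((18 - 108/(22/(-9))) - 11/4) = 69*((18 - 108/(22*(-⅑))) - 11/4) = 69*((18 - 108/(-22/9)) - 11/4) = 69*((18 - 108*(-9/22)) - 11/4) = 69*((18 + 486/11) - 11/4) = 69*(684/11 - 11/4) = 69*(2615/44) = 180435/44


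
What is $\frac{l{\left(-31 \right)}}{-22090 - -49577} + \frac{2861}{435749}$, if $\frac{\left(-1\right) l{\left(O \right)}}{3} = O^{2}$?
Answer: $- \frac{1177624060}{11977432763} \approx -0.09832$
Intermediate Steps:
$l{\left(O \right)} = - 3 O^{2}$
$\frac{l{\left(-31 \right)}}{-22090 - -49577} + \frac{2861}{435749} = \frac{\left(-3\right) \left(-31\right)^{2}}{-22090 - -49577} + \frac{2861}{435749} = \frac{\left(-3\right) 961}{-22090 + 49577} + 2861 \cdot \frac{1}{435749} = - \frac{2883}{27487} + \frac{2861}{435749} = - \frac{1177624060}{11977432763}$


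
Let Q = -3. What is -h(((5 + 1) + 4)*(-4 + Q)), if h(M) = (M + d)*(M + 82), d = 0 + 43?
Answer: 324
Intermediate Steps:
d = 43
h(M) = (43 + M)*(82 + M) (h(M) = (M + 43)*(M + 82) = (43 + M)*(82 + M))
-h(((5 + 1) + 4)*(-4 + Q)) = -(3526 + (((5 + 1) + 4)*(-4 - 3))² + 125*(((5 + 1) + 4)*(-4 - 3))) = -(3526 + ((6 + 4)*(-7))² + 125*((6 + 4)*(-7))) = -(3526 + (10*(-7))² + 125*(10*(-7))) = -(3526 + (-70)² + 125*(-70)) = -(3526 + 4900 - 8750) = -1*(-324) = 324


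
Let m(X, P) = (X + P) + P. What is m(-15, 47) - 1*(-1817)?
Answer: 1896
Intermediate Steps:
m(X, P) = X + 2*P (m(X, P) = (P + X) + P = X + 2*P)
m(-15, 47) - 1*(-1817) = (-15 + 2*47) - 1*(-1817) = (-15 + 94) + 1817 = 79 + 1817 = 1896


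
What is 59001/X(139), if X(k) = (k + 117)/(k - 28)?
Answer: 6549111/256 ≈ 25582.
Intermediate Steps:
X(k) = (117 + k)/(-28 + k)
59001/X(139) = 59001/(((117 + 139)/(-28 + 139))) = 59001/((256/111)) = 59001/(((1/111)*256)) = 59001/(256/111) = 59001*(111/256) = 6549111/256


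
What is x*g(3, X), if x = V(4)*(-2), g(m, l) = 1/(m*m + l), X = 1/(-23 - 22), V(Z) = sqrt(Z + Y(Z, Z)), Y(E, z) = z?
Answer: -45*sqrt(2)/101 ≈ -0.63010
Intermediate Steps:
V(Z) = sqrt(2)*sqrt(Z) (V(Z) = sqrt(Z + Z) = sqrt(2*Z) = sqrt(2)*sqrt(Z))
X = -1/45 (X = 1/(-45) = -1/45 ≈ -0.022222)
g(m, l) = 1/(l + m**2) (g(m, l) = 1/(m**2 + l) = 1/(l + m**2))
x = -4*sqrt(2) (x = (sqrt(2)*sqrt(4))*(-2) = (sqrt(2)*2)*(-2) = (2*sqrt(2))*(-2) = -4*sqrt(2) ≈ -5.6569)
x*g(3, X) = (-4*sqrt(2))/(-1/45 + 3**2) = (-4*sqrt(2))/(-1/45 + 9) = (-4*sqrt(2))/(404/45) = -4*sqrt(2)*(45/404) = -45*sqrt(2)/101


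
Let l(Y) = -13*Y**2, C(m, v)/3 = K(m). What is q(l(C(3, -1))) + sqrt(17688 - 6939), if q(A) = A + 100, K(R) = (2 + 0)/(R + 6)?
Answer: 848/9 + sqrt(10749) ≈ 197.90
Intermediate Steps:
K(R) = 2/(6 + R)
C(m, v) = 6/(6 + m) (C(m, v) = 3*(2/(6 + m)) = 6/(6 + m))
q(A) = 100 + A
q(l(C(3, -1))) + sqrt(17688 - 6939) = (100 - 13*36/(6 + 3)**2) + sqrt(17688 - 6939) = (100 - 13*(6/9)**2) + sqrt(10749) = (100 - 13*(6*(1/9))**2) + sqrt(10749) = (100 - 13*(2/3)**2) + sqrt(10749) = (100 - 13*4/9) + sqrt(10749) = (100 - 52/9) + sqrt(10749) = 848/9 + sqrt(10749)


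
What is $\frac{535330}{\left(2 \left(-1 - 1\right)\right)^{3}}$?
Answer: $- \frac{267665}{32} \approx -8364.5$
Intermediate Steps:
$\frac{535330}{\left(2 \left(-1 - 1\right)\right)^{3}} = \frac{535330}{\left(2 \left(-2\right)\right)^{3}} = \frac{535330}{\left(-4\right)^{3}} = \frac{535330}{-64} = 535330 \left(- \frac{1}{64}\right) = - \frac{267665}{32}$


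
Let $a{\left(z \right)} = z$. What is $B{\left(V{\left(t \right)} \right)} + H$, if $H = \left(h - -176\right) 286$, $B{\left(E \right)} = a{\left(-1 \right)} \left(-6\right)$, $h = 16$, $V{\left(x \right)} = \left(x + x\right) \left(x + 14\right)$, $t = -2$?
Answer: $54918$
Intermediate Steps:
$V{\left(x \right)} = 2 x \left(14 + x\right)$
$B{\left(E \right)} = 6$ ($B{\left(E \right)} = \left(-1\right) \left(-6\right) = 6$)
$H = 54912$ ($H = \left(16 - -176\right) 286 = \left(16 + 176\right) 286 = 192 \cdot 286 = 54912$)
$B{\left(V{\left(t \right)} \right)} + H = 6 + 54912 = 54918$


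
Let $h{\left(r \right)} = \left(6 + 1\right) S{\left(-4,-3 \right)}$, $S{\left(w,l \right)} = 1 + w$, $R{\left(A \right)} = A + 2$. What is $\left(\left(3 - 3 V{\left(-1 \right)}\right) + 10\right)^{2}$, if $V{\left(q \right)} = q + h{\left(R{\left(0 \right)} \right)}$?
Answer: $6241$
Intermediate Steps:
$R{\left(A \right)} = 2 + A$
$h{\left(r \right)} = -21$ ($h{\left(r \right)} = \left(6 + 1\right) \left(1 - 4\right) = 7 \left(-3\right) = -21$)
$V{\left(q \right)} = -21 + q$ ($V{\left(q \right)} = q - 21 = -21 + q$)
$\left(\left(3 - 3 V{\left(-1 \right)}\right) + 10\right)^{2} = \left(\left(3 - 3 \left(-21 - 1\right)\right) + 10\right)^{2} = \left(\left(3 - -66\right) + 10\right)^{2} = \left(\left(3 + 66\right) + 10\right)^{2} = \left(69 + 10\right)^{2} = 79^{2} = 6241$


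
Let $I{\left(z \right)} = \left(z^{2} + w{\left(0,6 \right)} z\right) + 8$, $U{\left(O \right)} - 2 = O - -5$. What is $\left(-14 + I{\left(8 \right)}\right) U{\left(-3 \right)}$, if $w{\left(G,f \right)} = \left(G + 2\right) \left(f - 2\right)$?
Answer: $488$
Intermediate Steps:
$U{\left(O \right)} = 7 + O$ ($U{\left(O \right)} = 2 + \left(O - -5\right) = 2 + \left(O + 5\right) = 2 + \left(5 + O\right) = 7 + O$)
$w{\left(G,f \right)} = \left(-2 + f\right) \left(2 + G\right)$ ($w{\left(G,f \right)} = \left(2 + G\right) \left(-2 + f\right) = \left(-2 + f\right) \left(2 + G\right)$)
$I{\left(z \right)} = 8 + z^{2} + 8 z$ ($I{\left(z \right)} = \left(z^{2} + \left(-4 - 0 + 2 \cdot 6 + 0 \cdot 6\right) z\right) + 8 = \left(z^{2} + \left(-4 + 0 + 12 + 0\right) z\right) + 8 = \left(z^{2} + 8 z\right) + 8 = 8 + z^{2} + 8 z$)
$\left(-14 + I{\left(8 \right)}\right) U{\left(-3 \right)} = \left(-14 + \left(8 + 8^{2} + 8 \cdot 8\right)\right) \left(7 - 3\right) = \left(-14 + \left(8 + 64 + 64\right)\right) 4 = \left(-14 + 136\right) 4 = 122 \cdot 4 = 488$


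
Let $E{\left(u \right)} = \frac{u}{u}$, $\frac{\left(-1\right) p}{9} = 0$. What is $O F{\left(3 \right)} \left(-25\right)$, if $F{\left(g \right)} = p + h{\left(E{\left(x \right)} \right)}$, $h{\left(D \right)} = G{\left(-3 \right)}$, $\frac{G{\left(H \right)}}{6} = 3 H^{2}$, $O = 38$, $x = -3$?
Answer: $-153900$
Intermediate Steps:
$p = 0$ ($p = \left(-9\right) 0 = 0$)
$E{\left(u \right)} = 1$
$G{\left(H \right)} = 18 H^{2}$ ($G{\left(H \right)} = 6 \cdot 3 H^{2} = 18 H^{2}$)
$h{\left(D \right)} = 162$ ($h{\left(D \right)} = 18 \left(-3\right)^{2} = 18 \cdot 9 = 162$)
$F{\left(g \right)} = 162$ ($F{\left(g \right)} = 0 + 162 = 162$)
$O F{\left(3 \right)} \left(-25\right) = 38 \cdot 162 \left(-25\right) = 6156 \left(-25\right) = -153900$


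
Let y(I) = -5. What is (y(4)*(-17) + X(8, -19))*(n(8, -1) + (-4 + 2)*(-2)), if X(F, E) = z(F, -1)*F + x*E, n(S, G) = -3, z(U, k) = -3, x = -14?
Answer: 327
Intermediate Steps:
X(F, E) = -14*E - 3*F (X(F, E) = -3*F - 14*E = -14*E - 3*F)
(y(4)*(-17) + X(8, -19))*(n(8, -1) + (-4 + 2)*(-2)) = (-5*(-17) + (-14*(-19) - 3*8))*(-3 + (-4 + 2)*(-2)) = (85 + (266 - 24))*(-3 - 2*(-2)) = (85 + 242)*(-3 + 4) = 327*1 = 327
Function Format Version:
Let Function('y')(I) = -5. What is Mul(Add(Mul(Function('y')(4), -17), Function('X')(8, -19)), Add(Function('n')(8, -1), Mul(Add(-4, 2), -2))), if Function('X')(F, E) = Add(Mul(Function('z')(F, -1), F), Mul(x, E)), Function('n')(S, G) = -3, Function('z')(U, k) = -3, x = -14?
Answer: 327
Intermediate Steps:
Function('X')(F, E) = Add(Mul(-14, E), Mul(-3, F)) (Function('X')(F, E) = Add(Mul(-3, F), Mul(-14, E)) = Add(Mul(-14, E), Mul(-3, F)))
Mul(Add(Mul(Function('y')(4), -17), Function('X')(8, -19)), Add(Function('n')(8, -1), Mul(Add(-4, 2), -2))) = Mul(Add(Mul(-5, -17), Add(Mul(-14, -19), Mul(-3, 8))), Add(-3, Mul(Add(-4, 2), -2))) = Mul(Add(85, Add(266, -24)), Add(-3, Mul(-2, -2))) = Mul(Add(85, 242), Add(-3, 4)) = Mul(327, 1) = 327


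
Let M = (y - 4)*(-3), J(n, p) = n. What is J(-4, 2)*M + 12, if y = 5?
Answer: 24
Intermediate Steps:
M = -3 (M = (5 - 4)*(-3) = 1*(-3) = -3)
J(-4, 2)*M + 12 = -4*(-3) + 12 = 12 + 12 = 24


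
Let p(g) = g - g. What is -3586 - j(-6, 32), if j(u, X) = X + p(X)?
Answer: -3618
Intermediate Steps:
p(g) = 0
j(u, X) = X (j(u, X) = X + 0 = X)
-3586 - j(-6, 32) = -3586 - 1*32 = -3586 - 32 = -3618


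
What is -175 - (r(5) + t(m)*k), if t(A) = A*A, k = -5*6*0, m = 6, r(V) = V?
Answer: -180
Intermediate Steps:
k = 0 (k = -30*0 = 0)
t(A) = A**2
-175 - (r(5) + t(m)*k) = -175 - (5 + 6**2*0) = -175 - (5 + 36*0) = -175 - (5 + 0) = -175 - 1*5 = -175 - 5 = -180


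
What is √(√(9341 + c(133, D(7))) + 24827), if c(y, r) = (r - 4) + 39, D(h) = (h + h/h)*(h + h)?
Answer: √(24827 + 4*√593) ≈ 157.87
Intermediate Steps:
D(h) = 2*h*(1 + h) (D(h) = (h + 1)*(2*h) = (1 + h)*(2*h) = 2*h*(1 + h))
c(y, r) = 35 + r (c(y, r) = (-4 + r) + 39 = 35 + r)
√(√(9341 + c(133, D(7))) + 24827) = √(√(9341 + (35 + 2*7*(1 + 7))) + 24827) = √(√(9341 + (35 + 2*7*8)) + 24827) = √(√(9341 + (35 + 112)) + 24827) = √(√(9341 + 147) + 24827) = √(√9488 + 24827) = √(4*√593 + 24827) = √(24827 + 4*√593)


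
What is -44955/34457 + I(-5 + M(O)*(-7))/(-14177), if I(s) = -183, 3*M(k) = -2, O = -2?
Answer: -631021404/488496889 ≈ -1.2918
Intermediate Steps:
M(k) = -⅔ (M(k) = (⅓)*(-2) = -⅔)
-44955/34457 + I(-5 + M(O)*(-7))/(-14177) = -44955/34457 - 183/(-14177) = -44955*1/34457 - 183*(-1/14177) = -44955/34457 + 183/14177 = -631021404/488496889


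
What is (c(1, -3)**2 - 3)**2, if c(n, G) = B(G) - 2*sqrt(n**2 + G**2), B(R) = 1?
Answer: 1604 - 304*sqrt(10) ≈ 642.67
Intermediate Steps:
c(n, G) = 1 - 2*sqrt(G**2 + n**2) (c(n, G) = 1 - 2*sqrt(n**2 + G**2) = 1 - 2*sqrt(G**2 + n**2))
(c(1, -3)**2 - 3)**2 = ((1 - 2*sqrt((-3)**2 + 1**2))**2 - 3)**2 = ((1 - 2*sqrt(9 + 1))**2 - 3)**2 = ((1 - 2*sqrt(10))**2 - 3)**2 = (-3 + (1 - 2*sqrt(10))**2)**2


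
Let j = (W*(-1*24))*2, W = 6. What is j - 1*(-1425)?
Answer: 1137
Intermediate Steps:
j = -288 (j = (6*(-1*24))*2 = (6*(-24))*2 = -144*2 = -288)
j - 1*(-1425) = -288 - 1*(-1425) = -288 + 1425 = 1137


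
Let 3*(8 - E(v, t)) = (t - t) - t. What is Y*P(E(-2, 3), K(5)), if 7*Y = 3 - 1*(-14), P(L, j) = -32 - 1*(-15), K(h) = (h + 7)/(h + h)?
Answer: -289/7 ≈ -41.286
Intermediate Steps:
E(v, t) = 8 + t/3 (E(v, t) = 8 - ((t - t) - t)/3 = 8 - (0 - t)/3 = 8 - (-1)*t/3 = 8 + t/3)
K(h) = (7 + h)/(2*h) (K(h) = (7 + h)/((2*h)) = (7 + h)*(1/(2*h)) = (7 + h)/(2*h))
P(L, j) = -17 (P(L, j) = -32 + 15 = -17)
Y = 17/7 (Y = (3 - 1*(-14))/7 = (3 + 14)/7 = (⅐)*17 = 17/7 ≈ 2.4286)
Y*P(E(-2, 3), K(5)) = (17/7)*(-17) = -289/7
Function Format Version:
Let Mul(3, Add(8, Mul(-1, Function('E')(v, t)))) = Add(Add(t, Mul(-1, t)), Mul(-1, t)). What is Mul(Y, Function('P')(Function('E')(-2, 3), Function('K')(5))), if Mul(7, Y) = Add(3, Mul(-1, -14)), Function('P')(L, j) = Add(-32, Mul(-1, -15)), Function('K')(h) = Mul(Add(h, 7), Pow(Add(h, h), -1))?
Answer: Rational(-289, 7) ≈ -41.286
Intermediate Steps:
Function('E')(v, t) = Add(8, Mul(Rational(1, 3), t)) (Function('E')(v, t) = Add(8, Mul(Rational(-1, 3), Add(Add(t, Mul(-1, t)), Mul(-1, t)))) = Add(8, Mul(Rational(-1, 3), Add(0, Mul(-1, t)))) = Add(8, Mul(Rational(-1, 3), Mul(-1, t))) = Add(8, Mul(Rational(1, 3), t)))
Function('K')(h) = Mul(Rational(1, 2), Pow(h, -1), Add(7, h)) (Function('K')(h) = Mul(Add(7, h), Pow(Mul(2, h), -1)) = Mul(Add(7, h), Mul(Rational(1, 2), Pow(h, -1))) = Mul(Rational(1, 2), Pow(h, -1), Add(7, h)))
Function('P')(L, j) = -17 (Function('P')(L, j) = Add(-32, 15) = -17)
Y = Rational(17, 7) (Y = Mul(Rational(1, 7), Add(3, Mul(-1, -14))) = Mul(Rational(1, 7), Add(3, 14)) = Mul(Rational(1, 7), 17) = Rational(17, 7) ≈ 2.4286)
Mul(Y, Function('P')(Function('E')(-2, 3), Function('K')(5))) = Mul(Rational(17, 7), -17) = Rational(-289, 7)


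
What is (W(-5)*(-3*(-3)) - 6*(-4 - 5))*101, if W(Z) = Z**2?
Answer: 28179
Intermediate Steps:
(W(-5)*(-3*(-3)) - 6*(-4 - 5))*101 = ((-5)**2*(-3*(-3)) - 6*(-4 - 5))*101 = (25*9 - 6*(-9))*101 = (225 + 54)*101 = 279*101 = 28179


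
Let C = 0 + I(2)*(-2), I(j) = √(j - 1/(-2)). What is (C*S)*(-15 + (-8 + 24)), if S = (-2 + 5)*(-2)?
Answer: 6*√10 ≈ 18.974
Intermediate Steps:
I(j) = √(½ + j) (I(j) = √(j - 1*(-½)) = √(j + ½) = √(½ + j))
C = -√10 (C = 0 + (√(2 + 4*2)/2)*(-2) = 0 + (√(2 + 8)/2)*(-2) = 0 + (√10/2)*(-2) = 0 - √10 = -√10 ≈ -3.1623)
S = -6 (S = 3*(-2) = -6)
(C*S)*(-15 + (-8 + 24)) = (-√10*(-6))*(-15 + (-8 + 24)) = (6*√10)*(-15 + 16) = (6*√10)*1 = 6*√10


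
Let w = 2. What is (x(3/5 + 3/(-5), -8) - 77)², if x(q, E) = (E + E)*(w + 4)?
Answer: 29929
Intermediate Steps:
x(q, E) = 12*E (x(q, E) = (E + E)*(2 + 4) = (2*E)*6 = 12*E)
(x(3/5 + 3/(-5), -8) - 77)² = (12*(-8) - 77)² = (-96 - 77)² = (-173)² = 29929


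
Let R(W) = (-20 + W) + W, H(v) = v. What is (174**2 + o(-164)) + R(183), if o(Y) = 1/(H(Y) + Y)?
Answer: 10044015/328 ≈ 30622.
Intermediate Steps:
R(W) = -20 + 2*W
o(Y) = 1/(2*Y) (o(Y) = 1/(Y + Y) = 1/(2*Y))
(174**2 + o(-164)) + R(183) = (174**2 + (1/2)/(-164)) + (-20 + 2*183) = (30276 + (1/2)*(-1/164)) + (-20 + 366) = (30276 - 1/328) + 346 = 9930527/328 + 346 = 10044015/328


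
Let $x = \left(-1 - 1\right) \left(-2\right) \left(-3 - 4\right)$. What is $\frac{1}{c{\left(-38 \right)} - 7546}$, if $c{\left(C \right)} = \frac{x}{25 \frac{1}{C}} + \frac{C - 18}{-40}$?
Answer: $- \frac{25}{187551} \approx -0.0001333$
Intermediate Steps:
$x = -28$ ($x = \left(-2\right) \left(-2\right) \left(-7\right) = 4 \left(-7\right) = -28$)
$c{\left(C \right)} = \frac{9}{20} - \frac{229 C}{200}$ ($c{\left(C \right)} = - \frac{28}{25 \frac{1}{C}} + \frac{C - 18}{-40} = - 28 \frac{C}{25} + \left(C - 18\right) \left(- \frac{1}{40}\right) = - \frac{28 C}{25} + \left(-18 + C\right) \left(- \frac{1}{40}\right) = - \frac{28 C}{25} - \left(- \frac{9}{20} + \frac{C}{40}\right) = \frac{9}{20} - \frac{229 C}{200}$)
$\frac{1}{c{\left(-38 \right)} - 7546} = \frac{1}{\left(\frac{9}{20} - - \frac{4351}{100}\right) - 7546} = \frac{1}{\left(\frac{9}{20} + \frac{4351}{100}\right) - 7546} = \frac{1}{\frac{1099}{25} - 7546} = \frac{1}{- \frac{187551}{25}} = - \frac{25}{187551}$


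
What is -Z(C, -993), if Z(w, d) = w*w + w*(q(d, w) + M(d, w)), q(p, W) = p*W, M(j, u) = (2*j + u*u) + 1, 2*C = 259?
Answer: 117771185/8 ≈ 1.4721e+7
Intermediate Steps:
C = 259/2 (C = (½)*259 = 259/2 ≈ 129.50)
M(j, u) = 1 + u² + 2*j (M(j, u) = (2*j + u²) + 1 = (u² + 2*j) + 1 = 1 + u² + 2*j)
q(p, W) = W*p
Z(w, d) = w² + w*(1 + w² + 2*d + d*w) (Z(w, d) = w*w + w*(w*d + (1 + w² + 2*d)) = w² + w*(d*w + (1 + w² + 2*d)) = w² + w*(1 + w² + 2*d + d*w))
-Z(C, -993) = -259*(1 + 259/2 + (259/2)² + 2*(-993) - 993*259/2)/2 = -259*(1 + 259/2 + 67081/4 - 1986 - 257187/2)/2 = -259*(-454715)/(2*4) = -1*(-117771185/8) = 117771185/8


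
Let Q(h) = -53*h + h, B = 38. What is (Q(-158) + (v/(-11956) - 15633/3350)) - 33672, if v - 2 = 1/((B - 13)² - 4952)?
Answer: -2206263525617573/86653800100 ≈ -25461.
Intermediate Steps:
v = 8653/4327 (v = 2 + 1/((38 - 13)² - 4952) = 2 + 1/(25² - 4952) = 2 + 1/(625 - 4952) = 2 + 1/(-4327) = 2 - 1/4327 = 8653/4327 ≈ 1.9998)
Q(h) = -52*h
(Q(-158) + (v/(-11956) - 15633/3350)) - 33672 = (-52*(-158) + ((8653/4327)/(-11956) - 15633/3350)) - 33672 = (8216 + ((8653/4327)*(-1/11956) - 15633*1/3350)) - 33672 = (8216 + (-8653/51733612 - 15633/3350)) - 33672 = (8216 - 404390271973/86653800100) - 33672 = 711543231349627/86653800100 - 33672 = -2206263525617573/86653800100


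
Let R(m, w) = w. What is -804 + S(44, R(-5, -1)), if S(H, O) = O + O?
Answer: -806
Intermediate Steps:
S(H, O) = 2*O
-804 + S(44, R(-5, -1)) = -804 + 2*(-1) = -804 - 2 = -806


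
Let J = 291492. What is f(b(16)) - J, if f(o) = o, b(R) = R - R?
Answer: -291492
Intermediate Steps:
b(R) = 0
f(b(16)) - J = 0 - 1*291492 = 0 - 291492 = -291492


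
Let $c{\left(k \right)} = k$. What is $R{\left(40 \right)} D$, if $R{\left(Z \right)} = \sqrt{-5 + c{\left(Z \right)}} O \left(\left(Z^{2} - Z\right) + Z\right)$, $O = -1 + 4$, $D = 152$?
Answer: $729600 \sqrt{35} \approx 4.3164 \cdot 10^{6}$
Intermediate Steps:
$O = 3$
$R{\left(Z \right)} = 3 Z^{2} \sqrt{-5 + Z}$ ($R{\left(Z \right)} = \sqrt{-5 + Z} 3 \left(\left(Z^{2} - Z\right) + Z\right) = 3 \sqrt{-5 + Z} Z^{2} = 3 Z^{2} \sqrt{-5 + Z}$)
$R{\left(40 \right)} D = 3 \cdot 40^{2} \sqrt{-5 + 40} \cdot 152 = 3 \cdot 1600 \sqrt{35} \cdot 152 = 4800 \sqrt{35} \cdot 152 = 729600 \sqrt{35}$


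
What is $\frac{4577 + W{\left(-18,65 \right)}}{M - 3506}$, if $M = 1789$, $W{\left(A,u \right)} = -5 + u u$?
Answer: $- \frac{8797}{1717} \approx -5.1235$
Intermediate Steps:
$W{\left(A,u \right)} = -5 + u^{2}$
$\frac{4577 + W{\left(-18,65 \right)}}{M - 3506} = \frac{4577 - \left(5 - 65^{2}\right)}{1789 - 3506} = \frac{4577 + \left(-5 + 4225\right)}{-1717} = \left(4577 + 4220\right) \left(- \frac{1}{1717}\right) = 8797 \left(- \frac{1}{1717}\right) = - \frac{8797}{1717}$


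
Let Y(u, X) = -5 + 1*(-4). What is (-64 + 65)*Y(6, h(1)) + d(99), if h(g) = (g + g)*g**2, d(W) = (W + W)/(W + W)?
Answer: -8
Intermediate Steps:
d(W) = 1 (d(W) = (2*W)/((2*W)) = (2*W)*(1/(2*W)) = 1)
h(g) = 2*g**3 (h(g) = (2*g)*g**2 = 2*g**3)
Y(u, X) = -9 (Y(u, X) = -5 - 4 = -9)
(-64 + 65)*Y(6, h(1)) + d(99) = (-64 + 65)*(-9) + 1 = 1*(-9) + 1 = -9 + 1 = -8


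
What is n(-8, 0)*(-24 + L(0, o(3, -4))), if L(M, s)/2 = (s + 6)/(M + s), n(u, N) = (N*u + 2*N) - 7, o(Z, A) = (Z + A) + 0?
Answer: 238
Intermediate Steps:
o(Z, A) = A + Z (o(Z, A) = (A + Z) + 0 = A + Z)
n(u, N) = -7 + 2*N + N*u (n(u, N) = (2*N + N*u) - 7 = -7 + 2*N + N*u)
L(M, s) = 2*(6 + s)/(M + s) (L(M, s) = 2*((s + 6)/(M + s)) = 2*((6 + s)/(M + s)) = 2*(6 + s)/(M + s))
n(-8, 0)*(-24 + L(0, o(3, -4))) = (-7 + 2*0 + 0*(-8))*(-24 + 2*(6 + (-4 + 3))/(0 + (-4 + 3))) = (-7 + 0 + 0)*(-24 + 2*(6 - 1)/(0 - 1)) = -7*(-24 + 2*5/(-1)) = -7*(-24 + 2*(-1)*5) = -7*(-24 - 10) = -7*(-34) = 238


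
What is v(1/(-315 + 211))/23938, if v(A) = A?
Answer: -1/2489552 ≈ -4.0168e-7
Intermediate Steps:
v(1/(-315 + 211))/23938 = 1/((-315 + 211)*23938) = (1/23938)/(-104) = -1/104*1/23938 = -1/2489552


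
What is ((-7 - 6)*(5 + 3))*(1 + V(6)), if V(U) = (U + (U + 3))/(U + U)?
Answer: -234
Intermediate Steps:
V(U) = (3 + 2*U)/(2*U) (V(U) = (U + (3 + U))/((2*U)) = (3 + 2*U)*(1/(2*U)) = (3 + 2*U)/(2*U))
((-7 - 6)*(5 + 3))*(1 + V(6)) = ((-7 - 6)*(5 + 3))*(1 + (3/2 + 6)/6) = (-13*8)*(1 + (⅙)*(15/2)) = -104*(1 + 5/4) = -104*9/4 = -234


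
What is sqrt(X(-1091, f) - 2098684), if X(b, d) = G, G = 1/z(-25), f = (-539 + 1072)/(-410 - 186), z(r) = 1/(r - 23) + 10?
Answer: 2*I*sqrt(120381033163)/479 ≈ 1448.7*I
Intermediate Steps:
z(r) = 10 + 1/(-23 + r) (z(r) = 1/(-23 + r) + 10 = 10 + 1/(-23 + r))
f = -533/596 (f = 533/(-596) = 533*(-1/596) = -533/596 ≈ -0.89430)
G = 48/479 (G = 1/((-229 + 10*(-25))/(-23 - 25)) = 1/((-229 - 250)/(-48)) = 1/(-1/48*(-479)) = 1/(479/48) = 48/479 ≈ 0.10021)
X(b, d) = 48/479
sqrt(X(-1091, f) - 2098684) = sqrt(48/479 - 2098684) = sqrt(-1005269588/479) = 2*I*sqrt(120381033163)/479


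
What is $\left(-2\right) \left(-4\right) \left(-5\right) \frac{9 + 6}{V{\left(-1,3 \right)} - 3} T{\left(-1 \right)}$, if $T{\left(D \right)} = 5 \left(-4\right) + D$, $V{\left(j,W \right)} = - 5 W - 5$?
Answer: $- \frac{12600}{23} \approx -547.83$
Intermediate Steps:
$V{\left(j,W \right)} = -5 - 5 W$
$T{\left(D \right)} = -20 + D$
$\left(-2\right) \left(-4\right) \left(-5\right) \frac{9 + 6}{V{\left(-1,3 \right)} - 3} T{\left(-1 \right)} = \left(-2\right) \left(-4\right) \left(-5\right) \frac{9 + 6}{\left(-5 - 15\right) - 3} \left(-20 - 1\right) = 8 \left(-5\right) \frac{15}{\left(-5 - 15\right) - 3} \left(-21\right) = - 40 \frac{15}{-20 - 3} \left(-21\right) = - 40 \frac{15}{-23} \left(-21\right) = - 40 \cdot 15 \left(- \frac{1}{23}\right) \left(-21\right) = \left(-40\right) \left(- \frac{15}{23}\right) \left(-21\right) = \frac{600}{23} \left(-21\right) = - \frac{12600}{23}$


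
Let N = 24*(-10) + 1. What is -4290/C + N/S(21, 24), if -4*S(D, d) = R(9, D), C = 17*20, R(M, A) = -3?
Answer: -33791/102 ≈ -331.28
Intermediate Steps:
C = 340
S(D, d) = ¾ (S(D, d) = -¼*(-3) = ¾)
N = -239 (N = -240 + 1 = -239)
-4290/C + N/S(21, 24) = -4290/340 - 239/¾ = -4290*1/340 - 239*4/3 = -429/34 - 956/3 = -33791/102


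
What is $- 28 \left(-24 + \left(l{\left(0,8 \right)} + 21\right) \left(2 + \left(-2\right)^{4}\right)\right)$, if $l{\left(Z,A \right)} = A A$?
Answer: $-42168$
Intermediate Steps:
$l{\left(Z,A \right)} = A^{2}$
$- 28 \left(-24 + \left(l{\left(0,8 \right)} + 21\right) \left(2 + \left(-2\right)^{4}\right)\right) = - 28 \left(-24 + \left(8^{2} + 21\right) \left(2 + \left(-2\right)^{4}\right)\right) = - 28 \left(-24 + \left(64 + 21\right) \left(2 + 16\right)\right) = - 28 \left(-24 + 85 \cdot 18\right) = - 28 \left(-24 + 1530\right) = \left(-28\right) 1506 = -42168$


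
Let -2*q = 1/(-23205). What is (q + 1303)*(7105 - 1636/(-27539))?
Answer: 3944124506643787/426028330 ≈ 9.2579e+6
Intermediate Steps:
q = 1/46410 (q = -1/2/(-23205) = -1/2*(-1/23205) = 1/46410 ≈ 2.1547e-5)
(q + 1303)*(7105 - 1636/(-27539)) = (1/46410 + 1303)*(7105 - 1636/(-27539)) = 60472231*(7105 - 1636*(-1/27539))/46410 = 60472231*(7105 + 1636/27539)/46410 = (60472231/46410)*(195666231/27539) = 3944124506643787/426028330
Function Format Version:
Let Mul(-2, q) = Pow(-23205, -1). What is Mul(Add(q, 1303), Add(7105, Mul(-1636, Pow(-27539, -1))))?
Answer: Rational(3944124506643787, 426028330) ≈ 9.2579e+6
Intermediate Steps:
q = Rational(1, 46410) (q = Mul(Rational(-1, 2), Pow(-23205, -1)) = Mul(Rational(-1, 2), Rational(-1, 23205)) = Rational(1, 46410) ≈ 2.1547e-5)
Mul(Add(q, 1303), Add(7105, Mul(-1636, Pow(-27539, -1)))) = Mul(Add(Rational(1, 46410), 1303), Add(7105, Mul(-1636, Pow(-27539, -1)))) = Mul(Rational(60472231, 46410), Add(7105, Mul(-1636, Rational(-1, 27539)))) = Mul(Rational(60472231, 46410), Add(7105, Rational(1636, 27539))) = Mul(Rational(60472231, 46410), Rational(195666231, 27539)) = Rational(3944124506643787, 426028330)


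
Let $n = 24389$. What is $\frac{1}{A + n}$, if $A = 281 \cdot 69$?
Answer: $\frac{1}{43778} \approx 2.2843 \cdot 10^{-5}$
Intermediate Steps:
$A = 19389$
$\frac{1}{A + n} = \frac{1}{19389 + 24389} = \frac{1}{43778}$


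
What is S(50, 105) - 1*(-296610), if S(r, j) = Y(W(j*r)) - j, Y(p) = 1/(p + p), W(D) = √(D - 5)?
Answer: 296505 + √5245/10490 ≈ 2.9651e+5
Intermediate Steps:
W(D) = √(-5 + D)
Y(p) = 1/(2*p)
S(r, j) = 1/(2*√(-5 + j*r)) - j (S(r, j) = 1/(2*(√(-5 + j*r))) - j = 1/(2*√(-5 + j*r)) - j)
S(50, 105) - 1*(-296610) = (1/(2*√(-5 + 105*50)) - 1*105) - 1*(-296610) = (1/(2*√(-5 + 5250)) - 105) + 296610 = (1/(2*√5245) - 105) + 296610 = ((√5245/5245)/2 - 105) + 296610 = (√5245/10490 - 105) + 296610 = (-105 + √5245/10490) + 296610 = 296505 + √5245/10490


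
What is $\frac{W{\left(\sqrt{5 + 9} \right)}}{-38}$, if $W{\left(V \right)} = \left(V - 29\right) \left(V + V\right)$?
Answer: $- \frac{14}{19} + \frac{29 \sqrt{14}}{19} \approx 4.9741$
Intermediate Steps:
$W{\left(V \right)} = 2 V \left(-29 + V\right)$ ($W{\left(V \right)} = \left(-29 + V\right) 2 V = 2 V \left(-29 + V\right)$)
$\frac{W{\left(\sqrt{5 + 9} \right)}}{-38} = \frac{2 \sqrt{5 + 9} \left(-29 + \sqrt{5 + 9}\right)}{-38} = 2 \sqrt{14} \left(-29 + \sqrt{14}\right) \left(- \frac{1}{38}\right) = - \frac{\sqrt{14} \left(-29 + \sqrt{14}\right)}{19}$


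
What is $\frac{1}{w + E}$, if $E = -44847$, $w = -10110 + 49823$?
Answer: $- \frac{1}{5134} \approx -0.00019478$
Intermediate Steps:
$w = 39713$
$\frac{1}{w + E} = \frac{1}{39713 - 44847} = \frac{1}{-5134} = - \frac{1}{5134}$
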